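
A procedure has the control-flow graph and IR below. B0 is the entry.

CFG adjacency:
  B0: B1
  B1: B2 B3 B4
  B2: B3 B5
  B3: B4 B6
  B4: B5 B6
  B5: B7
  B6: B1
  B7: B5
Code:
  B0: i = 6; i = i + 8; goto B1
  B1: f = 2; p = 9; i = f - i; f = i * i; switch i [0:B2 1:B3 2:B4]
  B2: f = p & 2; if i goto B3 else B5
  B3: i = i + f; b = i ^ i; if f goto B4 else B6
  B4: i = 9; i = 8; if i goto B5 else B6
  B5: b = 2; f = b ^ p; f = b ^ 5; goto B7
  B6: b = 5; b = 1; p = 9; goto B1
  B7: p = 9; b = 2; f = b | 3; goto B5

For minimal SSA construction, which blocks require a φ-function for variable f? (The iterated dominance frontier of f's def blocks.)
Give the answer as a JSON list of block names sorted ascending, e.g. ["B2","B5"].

Answer: ["B1", "B3", "B4", "B5", "B6"]

Working:
idom tree: B1←B0 B2←B1 B3←B1 B4←B1 B5←B1 B6←B1 B7←B5
Dom at joins:
  B1: preds {B0,B6}: {B0} ∩ {B0,B1,B6} = {B0}; idom=B0
  B3: preds {B1,B2}: {B0,B1} ∩ {B0,B1,B2} = {B0,B1}; idom=B1
  B4: preds {B1,B3}: {B0,B1} ∩ {B0,B1,B3} = {B0,B1}; idom=B1
  B5: preds {B2,B4,B7}: {B0,B1,B2} ∩ {B0,B1,B4} ∩ {B0,B1,B5,B7} = {B0,B1}; idom=B1
  B6: preds {B3,B4}: {B0,B1,B3} ∩ {B0,B1,B4} = {B0,B1}; idom=B1

DF walk-up:
  B1←B0: walk · to B0
  B1←B6: walk B6→B1 to B0
  B3←B1: walk · to B1
  B3←B2: walk B2 to B1
  B4←B1: walk · to B1
  B4←B3: walk B3 to B1
  B5←B2: walk B2 to B1
  B5←B4: walk B4 to B1
  B5←B7: walk B7→B5 to B1
  B6←B3: walk B3 to B1
  B6←B4: walk B4 to B1
  DF(B0)=∅
  DF(B1)={B1}
  DF(B2)={B3,B5}
  DF(B3)={B4,B6}
  DF(B4)={B5,B6}
  DF(B5)={B5}
  DF(B6)={B1}
  DF(B7)={B5}

φ for f: defs {B1,B2,B5,B7}
  DF⁺ = {B1,B3,B4,B5,B6}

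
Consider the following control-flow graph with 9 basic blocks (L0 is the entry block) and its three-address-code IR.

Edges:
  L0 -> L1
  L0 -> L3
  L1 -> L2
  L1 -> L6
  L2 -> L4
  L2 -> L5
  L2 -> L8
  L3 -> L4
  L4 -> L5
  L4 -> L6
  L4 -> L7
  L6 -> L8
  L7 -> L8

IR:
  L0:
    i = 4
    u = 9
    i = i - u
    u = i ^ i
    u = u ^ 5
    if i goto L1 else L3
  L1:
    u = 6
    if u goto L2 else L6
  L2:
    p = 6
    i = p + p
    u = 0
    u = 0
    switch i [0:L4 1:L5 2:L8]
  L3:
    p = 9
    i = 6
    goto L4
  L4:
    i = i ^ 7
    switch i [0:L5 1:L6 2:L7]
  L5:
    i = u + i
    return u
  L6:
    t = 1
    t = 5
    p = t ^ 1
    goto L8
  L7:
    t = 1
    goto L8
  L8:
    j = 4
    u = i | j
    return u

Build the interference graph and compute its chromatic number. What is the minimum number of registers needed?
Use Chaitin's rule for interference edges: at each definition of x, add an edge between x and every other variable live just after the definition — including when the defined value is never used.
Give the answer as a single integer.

Answer: 3

Analysis:
Per-block:
  L0 def {i,u} use ∅
  L1 def {u} use ∅
  L2 def {i,p,u} use ∅
  L3 def {i,p} use ∅
  L4 def {i} use {i}
  L5 def {i} use {i,u}
  L6 def {p,t} use ∅
  L7 def {t} use ∅
  L8 def {j,u} use {i}

Live sets:
  live L0: ∅→{i,u}
  live L1: {i}→{i}
  live L2: ∅→{i,u}
  live L3: {u}→{i,u}
  live L4: {i,u}→{i,u}
  live L5: {i,u}→∅
  live L6: {i}→{i}
  live L7: {i}→{i}
  live L8: {i}→∅

Conflict graph:
  i: {j,p,t,u}
  j: {i}
  p: {i,u}
  t: {i}
  u: {i,p}

Chromatic number:
  {i,p,u} pairwise interfere (3-clique) ⇒ χ ≥ 3
  assign i→r0 j→r1 p→r1 t→r1 u→r2 — no edge inside a register ⇒ χ ≤ 3
  χ = 3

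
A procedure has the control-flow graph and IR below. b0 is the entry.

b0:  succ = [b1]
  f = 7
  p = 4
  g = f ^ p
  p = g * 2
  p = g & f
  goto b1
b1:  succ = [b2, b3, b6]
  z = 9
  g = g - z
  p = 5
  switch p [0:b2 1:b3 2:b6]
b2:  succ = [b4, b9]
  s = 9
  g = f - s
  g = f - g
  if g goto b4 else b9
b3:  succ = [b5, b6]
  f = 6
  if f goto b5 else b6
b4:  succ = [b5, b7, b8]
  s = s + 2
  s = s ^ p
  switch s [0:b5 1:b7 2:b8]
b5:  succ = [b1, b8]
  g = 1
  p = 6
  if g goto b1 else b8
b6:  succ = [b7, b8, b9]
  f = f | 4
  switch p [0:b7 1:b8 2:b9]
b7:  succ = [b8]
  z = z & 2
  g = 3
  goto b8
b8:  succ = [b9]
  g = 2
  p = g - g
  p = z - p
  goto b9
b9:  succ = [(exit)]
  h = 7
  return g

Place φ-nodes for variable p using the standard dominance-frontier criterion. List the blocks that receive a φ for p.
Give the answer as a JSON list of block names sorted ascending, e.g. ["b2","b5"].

Answer: ["b1", "b8", "b9"]

Derivation:
idom tree: b1←b0 b2←b1 b3←b1 b4←b2 b5←b1 b6←b1 b7←b1 b8←b1 b9←b1
Join-block Dom:
  b1: preds {b0,b5}: {b0} ∩ {b0,b1,b5} = {b0}; idom=b0
  b5: preds {b3,b4}: {b0,b1,b3} ∩ {b0,b1,b2,b4} = {b0,b1}; idom=b1
  b6: preds {b1,b3}: {b0,b1} ∩ {b0,b1,b3} = {b0,b1}; idom=b1
  b7: preds {b4,b6}: {b0,b1,b2,b4} ∩ {b0,b1,b6} = {b0,b1}; idom=b1
  b8: preds {b4,b5,b6,b7}: {b0,b1,b2,b4} ∩ {b0,b1,b5} ∩ {b0,b1,b6} ∩ {b0,b1,b7} = {b0,b1}; idom=b1
  b9: preds {b2,b6,b8}: {b0,b1,b2} ∩ {b0,b1,b6} ∩ {b0,b1,b8} = {b0,b1}; idom=b1

DF derivation:
  b1←b0: walk · to b0
  b1←b5: walk b5→b1 to b0
  b5←b3: walk b3 to b1
  b5←b4: walk b4→b2 to b1
  b6←b1: walk · to b1
  b6←b3: walk b3 to b1
  b7←b4: walk b4→b2 to b1
  b7←b6: walk b6 to b1
  b8←b4: walk b4→b2 to b1
  b8←b5: walk b5 to b1
  b8←b6: walk b6 to b1
  b8←b7: walk b7 to b1
  b9←b2: walk b2 to b1
  b9←b6: walk b6 to b1
  b9←b8: walk b8 to b1
  b0 → ∅
  b1 → {b1}
  b2 → {b5,b7,b8,b9}
  b3 → {b5,b6}
  b4 → {b5,b7,b8}
  b5 → {b1,b8}
  b6 → {b7,b8,b9}
  b7 → {b8}
  b8 → {b9}
  b9 → ∅

φ for p: defs {b0,b1,b5,b8}
  DF⁺ = {b1,b8,b9}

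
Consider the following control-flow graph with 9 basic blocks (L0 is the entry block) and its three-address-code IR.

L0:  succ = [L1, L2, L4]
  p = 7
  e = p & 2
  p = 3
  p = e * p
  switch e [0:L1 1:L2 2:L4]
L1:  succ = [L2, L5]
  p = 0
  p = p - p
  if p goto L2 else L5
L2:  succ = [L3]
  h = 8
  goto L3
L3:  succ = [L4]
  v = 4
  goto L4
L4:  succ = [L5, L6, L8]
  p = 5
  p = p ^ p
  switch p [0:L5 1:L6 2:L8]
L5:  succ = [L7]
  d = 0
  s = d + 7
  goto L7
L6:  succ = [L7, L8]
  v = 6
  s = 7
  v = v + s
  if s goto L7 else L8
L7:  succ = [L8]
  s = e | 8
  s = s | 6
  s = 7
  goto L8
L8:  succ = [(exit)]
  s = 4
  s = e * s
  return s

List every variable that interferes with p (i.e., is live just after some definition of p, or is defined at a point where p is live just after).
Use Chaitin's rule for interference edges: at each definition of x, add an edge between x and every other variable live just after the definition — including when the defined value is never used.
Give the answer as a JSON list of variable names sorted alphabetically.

def/use:
  L0: {e,p} / ∅
  L1: {p} / ∅
  L2: {h} / ∅
  L3: {v} / ∅
  L4: {p} / ∅
  L5: {d,s} / ∅
  L6: {s,v} / ∅
  L7: {s} / {e}
  L8: {s} / {e}

Liveness:
  L0: in=∅ out={e}
  L1: in={e} out={e}
  L2: in={e} out={e}
  L3: in={e} out={e}
  L4: in={e} out={e}
  L5: in={e} out={e}
  L6: in={e} out={e}
  L7: in={e} out={e}
  L8: in={e} out=∅

Interfere edges:
  d↔{e}
  e↔{d,h,p,s,v}
  h↔{e}
  p↔{e}
  s↔{e,v}
  v↔{e,s}

N(p) = ["e"]

Answer: ["e"]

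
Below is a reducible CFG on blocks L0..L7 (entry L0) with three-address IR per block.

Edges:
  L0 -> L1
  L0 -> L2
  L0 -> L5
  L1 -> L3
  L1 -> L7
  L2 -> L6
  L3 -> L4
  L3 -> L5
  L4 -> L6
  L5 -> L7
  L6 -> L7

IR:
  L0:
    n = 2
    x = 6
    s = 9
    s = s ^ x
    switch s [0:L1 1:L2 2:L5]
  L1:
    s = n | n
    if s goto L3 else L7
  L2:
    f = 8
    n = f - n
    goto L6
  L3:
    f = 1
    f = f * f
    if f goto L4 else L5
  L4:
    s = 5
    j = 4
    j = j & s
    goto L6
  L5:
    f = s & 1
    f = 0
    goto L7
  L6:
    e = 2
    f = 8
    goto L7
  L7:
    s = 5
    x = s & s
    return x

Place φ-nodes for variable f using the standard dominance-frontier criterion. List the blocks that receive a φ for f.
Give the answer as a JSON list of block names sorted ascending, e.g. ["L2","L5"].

idom tree: L1←L0 L2←L0 L3←L1 L4←L3 L5←L0 L6←L0 L7←L0
Dom at joins:
  L5: preds {L0,L3}: {L0} ∩ {L0,L1,L3} = {L0}; idom=L0
  L6: preds {L2,L4}: {L0,L2} ∩ {L0,L1,L3,L4} = {L0}; idom=L0
  L7: preds {L1,L5,L6}: {L0,L1} ∩ {L0,L5} ∩ {L0,L6} = {L0}; idom=L0

DF derivation:
  L5←L0: walk · to L0
  L5←L3: walk L3→L1 to L0
  L6←L2: walk L2 to L0
  L6←L4: walk L4→L3→L1 to L0
  L7←L1: walk L1 to L0
  L7←L5: walk L5 to L0
  L7←L6: walk L6 to L0
  L0 → ∅
  L1 → {L5,L6,L7}
  L2 → {L6}
  L3 → {L5,L6}
  L4 → {L6}
  L5 → {L7}
  L6 → {L7}
  L7 → ∅

φ for f: defs {L2,L3,L5,L6}
  DF⁺ = {L5,L6,L7}

Answer: ["L5", "L6", "L7"]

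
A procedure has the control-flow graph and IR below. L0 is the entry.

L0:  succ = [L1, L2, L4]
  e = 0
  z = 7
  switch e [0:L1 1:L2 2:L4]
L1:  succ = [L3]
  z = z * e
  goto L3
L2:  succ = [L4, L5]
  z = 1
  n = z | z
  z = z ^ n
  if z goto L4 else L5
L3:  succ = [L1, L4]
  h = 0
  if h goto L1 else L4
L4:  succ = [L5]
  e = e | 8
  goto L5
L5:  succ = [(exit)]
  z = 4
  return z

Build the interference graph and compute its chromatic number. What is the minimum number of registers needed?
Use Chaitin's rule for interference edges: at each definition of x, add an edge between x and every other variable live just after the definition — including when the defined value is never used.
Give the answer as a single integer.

Per-block:
  L0: def={e,z} ue=∅
  L1: def={z} ue={e,z}
  L2: def={n,z} ue=∅
  L3: def={h} ue=∅
  L4: def={e} ue={e}
  L5: def={z} ue=∅

Live sets:
  L0 li=∅ lo={e,z}
  L1 li={e,z} lo={e,z}
  L2 li={e} lo={e}
  L3 li={e,z} lo={e,z}
  L4 li={e} lo=∅
  L5 li=∅ lo=∅

Interference:
  e: {h,n,z}
  h: {e,z}
  n: {e,z}
  z: {e,h,n}

Chromatic number:
  clique {e,h,z} ⇒ need ≥ 3
  assign e→R0 h→R2 n→R2 z→R1 — no edge inside a register ⇒ χ ≤ 3
  χ = 3

Answer: 3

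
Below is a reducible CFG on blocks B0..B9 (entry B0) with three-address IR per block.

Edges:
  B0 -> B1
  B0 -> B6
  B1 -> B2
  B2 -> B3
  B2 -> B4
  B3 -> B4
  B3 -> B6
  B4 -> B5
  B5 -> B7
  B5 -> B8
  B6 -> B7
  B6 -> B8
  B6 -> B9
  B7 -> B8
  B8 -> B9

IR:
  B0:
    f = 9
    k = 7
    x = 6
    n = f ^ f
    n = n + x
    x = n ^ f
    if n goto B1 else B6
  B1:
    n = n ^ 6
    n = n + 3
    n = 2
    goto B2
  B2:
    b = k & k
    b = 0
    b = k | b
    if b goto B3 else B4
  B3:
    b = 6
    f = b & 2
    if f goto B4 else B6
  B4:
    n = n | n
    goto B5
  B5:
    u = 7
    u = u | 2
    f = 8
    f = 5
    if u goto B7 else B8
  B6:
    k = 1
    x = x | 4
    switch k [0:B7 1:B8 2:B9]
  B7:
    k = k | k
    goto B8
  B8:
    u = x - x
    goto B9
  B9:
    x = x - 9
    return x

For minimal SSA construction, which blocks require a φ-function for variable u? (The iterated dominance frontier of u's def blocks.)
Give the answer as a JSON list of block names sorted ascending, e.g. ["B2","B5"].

idom tree: B1←B0 B2←B1 B3←B2 B4←B2 B5←B4 B6←B0 B7←B0 B8←B0 B9←B0
Join-block Dom:
  B4: preds {B2,B3}: {B0,B1,B2} ∩ {B0,B1,B2,B3} = {B0,B1,B2}; idom=B2
  B6: preds {B0,B3}: {B0} ∩ {B0,B1,B2,B3} = {B0}; idom=B0
  B7: preds {B5,B6}: {B0,B1,B2,B4,B5} ∩ {B0,B6} = {B0}; idom=B0
  B8: preds {B5,B6,B7}: {B0,B1,B2,B4,B5} ∩ {B0,B6} ∩ {B0,B7} = {B0}; idom=B0
  B9: preds {B6,B8}: {B0,B6} ∩ {B0,B8} = {B0}; idom=B0

Frontier:
  join B4 pred B2: · stop@B2
  join B4 pred B3: B3 stop@B2
  join B6 pred B0: · stop@B0
  join B6 pred B3: B3→B2→B1 stop@B0
  join B7 pred B5: B5→B4→B2→B1 stop@B0
  join B7 pred B6: B6 stop@B0
  join B8 pred B5: B5→B4→B2→B1 stop@B0
  join B8 pred B6: B6 stop@B0
  join B8 pred B7: B7 stop@B0
  join B9 pred B6: B6 stop@B0
  join B9 pred B8: B8 stop@B0
  B0: DF=∅
  B1: DF={B6,B7,B8}
  B2: DF={B6,B7,B8}
  B3: DF={B4,B6}
  B4: DF={B7,B8}
  B5: DF={B7,B8}
  B6: DF={B7,B8,B9}
  B7: DF={B8}
  B8: DF={B9}
  B9: DF=∅

φ for u: defs {B5,B8}
  DF⁺ = {B7,B8,B9}

Answer: ["B7", "B8", "B9"]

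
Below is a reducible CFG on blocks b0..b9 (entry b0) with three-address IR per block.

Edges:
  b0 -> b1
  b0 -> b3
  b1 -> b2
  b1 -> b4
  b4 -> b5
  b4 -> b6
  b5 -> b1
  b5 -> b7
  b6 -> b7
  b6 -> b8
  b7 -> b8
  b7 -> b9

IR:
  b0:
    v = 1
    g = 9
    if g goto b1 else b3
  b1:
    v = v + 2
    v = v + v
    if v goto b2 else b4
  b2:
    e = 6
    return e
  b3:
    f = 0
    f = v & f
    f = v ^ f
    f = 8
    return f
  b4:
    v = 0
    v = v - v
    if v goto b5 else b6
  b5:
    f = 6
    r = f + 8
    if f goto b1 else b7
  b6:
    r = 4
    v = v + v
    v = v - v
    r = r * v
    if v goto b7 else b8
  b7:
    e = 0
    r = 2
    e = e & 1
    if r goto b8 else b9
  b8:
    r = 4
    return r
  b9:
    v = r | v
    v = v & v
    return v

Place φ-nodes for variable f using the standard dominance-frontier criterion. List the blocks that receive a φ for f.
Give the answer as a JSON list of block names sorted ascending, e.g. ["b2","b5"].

idom tree: b1←b0 b2←b1 b3←b0 b4←b1 b5←b4 b6←b4 b7←b4 b8←b4 b9←b7
Dom∩ at merges:
  b1: preds {b0,b5}: {b0} ∩ {b0,b1,b4,b5} = {b0}; idom=b0
  b7: preds {b5,b6}: {b0,b1,b4,b5} ∩ {b0,b1,b4,b6} = {b0,b1,b4}; idom=b4
  b8: preds {b6,b7}: {b0,b1,b4,b6} ∩ {b0,b1,b4,b7} = {b0,b1,b4}; idom=b4

DF derivation:
  join b1 pred b0: · stop@b0
  join b1 pred b5: b5→b4→b1 stop@b0
  join b7 pred b5: b5 stop@b4
  join b7 pred b6: b6 stop@b4
  join b8 pred b6: b6 stop@b4
  join b8 pred b7: b7 stop@b4
  DF(b0)=∅
  DF(b1)={b1}
  DF(b2)=∅
  DF(b3)=∅
  DF(b4)={b1}
  DF(b5)={b1,b7}
  DF(b6)={b7,b8}
  DF(b7)={b8}
  DF(b8)=∅
  DF(b9)=∅

φ for f: defs {b3,b5}
  DF⁺ = {b1,b7,b8}

Answer: ["b1", "b7", "b8"]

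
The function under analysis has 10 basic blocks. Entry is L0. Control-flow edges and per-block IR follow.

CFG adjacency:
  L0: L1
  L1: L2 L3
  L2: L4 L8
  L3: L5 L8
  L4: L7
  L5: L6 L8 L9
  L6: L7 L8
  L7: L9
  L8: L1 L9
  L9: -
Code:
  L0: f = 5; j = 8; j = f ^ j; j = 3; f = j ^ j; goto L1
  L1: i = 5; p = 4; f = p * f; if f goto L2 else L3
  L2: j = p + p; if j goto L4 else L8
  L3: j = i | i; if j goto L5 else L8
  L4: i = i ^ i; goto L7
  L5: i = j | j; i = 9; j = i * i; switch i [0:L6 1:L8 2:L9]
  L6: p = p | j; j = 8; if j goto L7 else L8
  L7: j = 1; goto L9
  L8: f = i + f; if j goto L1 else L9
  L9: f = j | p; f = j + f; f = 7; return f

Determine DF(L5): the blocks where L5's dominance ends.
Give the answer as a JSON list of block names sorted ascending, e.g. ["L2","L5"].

idom tree: L1←L0 L2←L1 L3←L1 L4←L2 L5←L3 L6←L5 L7←L1 L8←L1 L9←L1
Join-block Dom:
  L1: preds {L0,L8}: {L0} ∩ {L0,L1,L8} = {L0}; idom=L0
  L7: preds {L4,L6}: {L0,L1,L2,L4} ∩ {L0,L1,L3,L5,L6} = {L0,L1}; idom=L1
  L8: preds {L2,L3,L5,L6}: {L0,L1,L2} ∩ {L0,L1,L3} ∩ {L0,L1,L3,L5} ∩ {L0,L1,L3,L5,L6} = {L0,L1}; idom=L1
  L9: preds {L5,L7,L8}: {L0,L1,L3,L5} ∩ {L0,L1,L7} ∩ {L0,L1,L8} = {L0,L1}; idom=L1

DF walk-up:
  join L1 pred L0: · stop@L0
  join L1 pred L8: L8→L1 stop@L0
  join L7 pred L4: L4→L2 stop@L1
  join L7 pred L6: L6→L5→L3 stop@L1
  join L8 pred L2: L2 stop@L1
  join L8 pred L3: L3 stop@L1
  join L8 pred L5: L5→L3 stop@L1
  join L8 pred L6: L6→L5→L3 stop@L1
  join L9 pred L5: L5→L3 stop@L1
  join L9 pred L7: L7 stop@L1
  join L9 pred L8: L8 stop@L1
  DF(L0)=∅
  DF(L1)={L1}
  DF(L2)={L7,L8}
  DF(L3)={L7,L8,L9}
  DF(L4)={L7}
  DF(L5)={L7,L8,L9}
  DF(L6)={L7,L8}
  DF(L7)={L9}
  DF(L8)={L1,L9}
  DF(L9)=∅

DF(L5) = ["L7", "L8", "L9"]

Answer: ["L7", "L8", "L9"]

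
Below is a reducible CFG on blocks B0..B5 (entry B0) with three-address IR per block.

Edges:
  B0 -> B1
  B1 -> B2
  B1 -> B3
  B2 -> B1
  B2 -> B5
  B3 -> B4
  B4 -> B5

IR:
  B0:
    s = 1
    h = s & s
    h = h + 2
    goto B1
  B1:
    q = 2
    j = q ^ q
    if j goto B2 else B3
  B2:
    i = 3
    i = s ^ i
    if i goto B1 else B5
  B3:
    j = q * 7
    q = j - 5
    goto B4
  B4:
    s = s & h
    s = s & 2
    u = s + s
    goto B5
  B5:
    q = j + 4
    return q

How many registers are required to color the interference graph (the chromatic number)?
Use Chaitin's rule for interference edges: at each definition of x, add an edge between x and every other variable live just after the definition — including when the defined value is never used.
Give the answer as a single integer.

Per-block:
  B0: {h,s} / ∅
  B1: {j,q} / ∅
  B2: {i} / {s}
  B3: {j,q} / {q}
  B4: {s,u} / {h,s}
  B5: {q} / {j}

Backward fixpoint:
  live B0: ∅→{h,s}
  live B1: {h,s}→{h,j,q,s}
  live B2: {h,j,s}→{h,j,s}
  live B3: {h,q,s}→{h,j,s}
  live B4: {h,j,s}→{j}
  live B5: {j}→∅

Interfere edges:
  h: {i,j,q,s}
  i: {h,j,s}
  j: {h,i,q,s,u}
  q: {h,j,s}
  s: {h,i,j,q}
  u: {j}

Chromatic number:
  clique {h,i,j,s} ⇒ need ≥ 4
  4-colouring: c0={j}  c1={h,u}  c2={s}  c3={i,q}
  χ = 4

Answer: 4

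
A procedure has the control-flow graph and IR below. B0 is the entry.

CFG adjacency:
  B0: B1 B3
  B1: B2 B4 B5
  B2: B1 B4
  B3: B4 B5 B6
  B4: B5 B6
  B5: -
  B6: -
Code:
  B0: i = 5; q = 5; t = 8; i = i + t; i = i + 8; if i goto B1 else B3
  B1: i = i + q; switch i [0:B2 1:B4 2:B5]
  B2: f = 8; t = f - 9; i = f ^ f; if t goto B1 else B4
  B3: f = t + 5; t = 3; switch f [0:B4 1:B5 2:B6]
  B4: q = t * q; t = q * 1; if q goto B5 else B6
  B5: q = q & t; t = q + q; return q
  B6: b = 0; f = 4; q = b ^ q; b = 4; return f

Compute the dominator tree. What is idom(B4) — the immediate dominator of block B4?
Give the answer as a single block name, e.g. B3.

idom tree: B1←B0 B2←B1 B3←B0 B4←B0 B5←B0 B6←B0
Dom∩ at merges:
  B1: preds {B0,B2}: {B0} ∩ {B0,B1,B2} = {B0}; idom=B0
  B4: preds {B1,B2,B3}: {B0,B1} ∩ {B0,B1,B2} ∩ {B0,B3} = {B0}; idom=B0
  B5: preds {B1,B3,B4}: {B0,B1} ∩ {B0,B3} ∩ {B0,B4} = {B0}; idom=B0
  B6: preds {B3,B4}: {B0,B3} ∩ {B0,B4} = {B0}; idom=B0

idom(B4) = B0

Answer: B0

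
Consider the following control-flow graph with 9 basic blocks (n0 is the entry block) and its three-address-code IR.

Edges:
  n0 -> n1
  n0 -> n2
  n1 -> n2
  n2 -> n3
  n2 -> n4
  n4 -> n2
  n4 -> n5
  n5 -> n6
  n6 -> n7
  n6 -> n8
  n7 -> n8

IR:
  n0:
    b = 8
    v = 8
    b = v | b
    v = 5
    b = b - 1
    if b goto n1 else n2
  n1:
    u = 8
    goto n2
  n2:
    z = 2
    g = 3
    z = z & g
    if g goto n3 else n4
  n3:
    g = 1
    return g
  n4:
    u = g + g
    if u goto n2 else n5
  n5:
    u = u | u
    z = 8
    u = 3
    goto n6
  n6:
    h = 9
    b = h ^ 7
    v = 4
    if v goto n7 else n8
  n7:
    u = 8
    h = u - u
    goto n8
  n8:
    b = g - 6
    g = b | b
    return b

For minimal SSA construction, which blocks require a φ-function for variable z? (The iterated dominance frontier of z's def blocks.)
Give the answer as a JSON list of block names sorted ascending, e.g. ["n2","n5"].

idom tree: n1←n0 n2←n0 n3←n2 n4←n2 n5←n4 n6←n5 n7←n6 n8←n6
Dom∩ at merges:
  n2: preds {n0,n1,n4}: {n0} ∩ {n0,n1} ∩ {n0,n2,n4} = {n0}; idom=n0
  n8: preds {n6,n7}: {n0,n2,n4,n5,n6} ∩ {n0,n2,n4,n5,n6,n7} = {n0,n2,n4,n5,n6}; idom=n6

DF walk-up:
  join n2 pred n0: · stop@n0
  join n2 pred n1: n1 stop@n0
  join n2 pred n4: n4→n2 stop@n0
  join n8 pred n6: · stop@n6
  join n8 pred n7: n7 stop@n6
  n0: DF=∅
  n1: DF={n2}
  n2: DF={n2}
  n3: DF=∅
  n4: DF={n2}
  n5: DF=∅
  n6: DF=∅
  n7: DF={n8}
  n8: DF=∅

φ for z: defs {n2,n5}
  DF⁺ = {n2}

Answer: ["n2"]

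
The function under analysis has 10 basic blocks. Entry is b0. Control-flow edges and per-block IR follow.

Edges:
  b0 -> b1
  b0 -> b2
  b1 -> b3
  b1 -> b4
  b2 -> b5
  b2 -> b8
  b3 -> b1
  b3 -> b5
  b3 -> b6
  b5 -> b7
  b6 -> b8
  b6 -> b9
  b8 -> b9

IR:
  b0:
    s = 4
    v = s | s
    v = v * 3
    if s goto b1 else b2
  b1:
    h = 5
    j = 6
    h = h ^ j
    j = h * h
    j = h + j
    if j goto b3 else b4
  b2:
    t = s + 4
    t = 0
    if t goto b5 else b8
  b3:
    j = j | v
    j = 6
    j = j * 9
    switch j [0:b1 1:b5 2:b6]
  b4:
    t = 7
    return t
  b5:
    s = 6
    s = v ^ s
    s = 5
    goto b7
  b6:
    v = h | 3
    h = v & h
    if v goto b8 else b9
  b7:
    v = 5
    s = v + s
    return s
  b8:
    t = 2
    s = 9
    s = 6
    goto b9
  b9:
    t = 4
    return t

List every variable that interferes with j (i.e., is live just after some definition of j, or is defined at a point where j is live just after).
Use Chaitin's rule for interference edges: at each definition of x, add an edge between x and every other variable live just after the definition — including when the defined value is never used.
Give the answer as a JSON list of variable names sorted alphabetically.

def/use:
  b0: def={s,v} ue=∅
  b1: def={h,j} ue=∅
  b2: def={t} ue={s}
  b3: def={j} ue={j,v}
  b4: def={t} ue=∅
  b5: def={s} ue={v}
  b6: def={h,v} ue={h}
  b7: def={s,v} ue={s}
  b8: def={s,t} ue=∅
  b9: def={t} ue=∅

Live sets:
  b0: in=∅ out={s,v}
  b1: in={v} out={h,j,v}
  b2: in={s,v} out={v}
  b3: in={h,j,v} out={h,v}
  b4: in=∅ out=∅
  b5: in={v} out={s}
  b6: in={h} out=∅
  b7: in={s} out=∅
  b8: in=∅ out=∅
  b9: in=∅ out=∅

Interference:
  h: {j,v}
  j: {h,v}
  s: {v}
  t: {v}
  v: {h,j,s,t}

N(j) = ["h", "v"]

Answer: ["h", "v"]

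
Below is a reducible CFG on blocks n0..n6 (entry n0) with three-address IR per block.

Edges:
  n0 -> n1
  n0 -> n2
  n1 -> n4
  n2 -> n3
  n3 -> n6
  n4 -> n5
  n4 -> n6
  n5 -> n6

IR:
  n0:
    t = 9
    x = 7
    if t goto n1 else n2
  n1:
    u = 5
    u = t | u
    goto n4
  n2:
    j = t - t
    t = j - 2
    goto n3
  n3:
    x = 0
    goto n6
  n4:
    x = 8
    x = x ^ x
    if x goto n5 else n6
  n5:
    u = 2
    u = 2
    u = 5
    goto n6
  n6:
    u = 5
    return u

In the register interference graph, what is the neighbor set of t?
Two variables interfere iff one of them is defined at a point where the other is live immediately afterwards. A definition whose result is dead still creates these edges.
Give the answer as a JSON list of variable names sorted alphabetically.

Answer: ["u", "x"]

Working:
Per-block:
  n0: def={t,x} ue=∅
  n1: def={u} ue={t}
  n2: def={j,t} ue={t}
  n3: def={x} ue=∅
  n4: def={x} ue=∅
  n5: def={u} ue=∅
  n6: def={u} ue=∅

Live sets:
  live n0: ∅→{t}
  live n1: {t}→∅
  live n2: {t}→∅
  live n3: ∅→∅
  live n4: ∅→∅
  live n5: ∅→∅
  live n6: ∅→∅

Interference:
  j: ∅
  t: {u,x}
  u: {t}
  x: {t}

N(t) = ["u", "x"]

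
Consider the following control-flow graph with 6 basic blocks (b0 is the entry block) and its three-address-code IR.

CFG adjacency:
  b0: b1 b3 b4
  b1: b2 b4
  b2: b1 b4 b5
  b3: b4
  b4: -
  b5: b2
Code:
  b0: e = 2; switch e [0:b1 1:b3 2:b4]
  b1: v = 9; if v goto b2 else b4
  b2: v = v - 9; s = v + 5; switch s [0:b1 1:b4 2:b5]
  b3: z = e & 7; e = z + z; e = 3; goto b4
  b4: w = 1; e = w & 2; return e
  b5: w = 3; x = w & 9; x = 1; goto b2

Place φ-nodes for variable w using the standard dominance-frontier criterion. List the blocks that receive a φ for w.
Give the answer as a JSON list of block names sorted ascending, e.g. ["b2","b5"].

Answer: ["b1", "b2", "b4"]

Working:
idom tree: b1←b0 b2←b1 b3←b0 b4←b0 b5←b2
Dom at joins:
  b1: preds {b0,b2}: {b0} ∩ {b0,b1,b2} = {b0}; idom=b0
  b2: preds {b1,b5}: {b0,b1} ∩ {b0,b1,b2,b5} = {b0,b1}; idom=b1
  b4: preds {b0,b1,b2,b3}: {b0} ∩ {b0,b1} ∩ {b0,b1,b2} ∩ {b0,b3} = {b0}; idom=b0

DF walk-up:
  b1←b0: walk · to b0
  b1←b2: walk b2→b1 to b0
  b2←b1: walk · to b1
  b2←b5: walk b5→b2 to b1
  b4←b0: walk · to b0
  b4←b1: walk b1 to b0
  b4←b2: walk b2→b1 to b0
  b4←b3: walk b3 to b0
  b0 → ∅
  b1 → {b1,b4}
  b2 → {b1,b2,b4}
  b3 → {b4}
  b4 → ∅
  b5 → {b2}

φ for w: defs {b4,b5}
  DF⁺ = {b1,b2,b4}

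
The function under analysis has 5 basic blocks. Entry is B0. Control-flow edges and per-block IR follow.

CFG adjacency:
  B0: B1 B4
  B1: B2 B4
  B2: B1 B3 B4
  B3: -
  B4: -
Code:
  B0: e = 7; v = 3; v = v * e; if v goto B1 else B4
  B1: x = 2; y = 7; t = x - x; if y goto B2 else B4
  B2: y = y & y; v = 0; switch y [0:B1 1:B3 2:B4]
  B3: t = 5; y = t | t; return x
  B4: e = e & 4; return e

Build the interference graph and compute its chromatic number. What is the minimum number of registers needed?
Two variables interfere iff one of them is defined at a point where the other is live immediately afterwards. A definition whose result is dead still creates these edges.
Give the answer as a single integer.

Answer: 4

Working:
Per-block:
  B0 def {e,v} use ∅
  B1 def {t,x,y} use ∅
  B2 def {v,y} use {y}
  B3 def {t,y} use {x}
  B4 def {e} use {e}

Live sets:
  live B0: ∅→{e}
  live B1: {e}→{e,x,y}
  live B2: {e,x,y}→{e,x}
  live B3: {x}→∅
  live B4: {e}→∅

Conflict graph:
  e: {t,v,x,y}
  t: {e,x,y}
  v: {e,x,y}
  x: {e,t,v,y}
  y: {e,t,v,x}

Colouring:
  clique {e,t,x,y} ⇒ need ≥ 4
  4-colouring: c0={e}  c1={x}  c2={y}  c3={t,v}
  χ = 4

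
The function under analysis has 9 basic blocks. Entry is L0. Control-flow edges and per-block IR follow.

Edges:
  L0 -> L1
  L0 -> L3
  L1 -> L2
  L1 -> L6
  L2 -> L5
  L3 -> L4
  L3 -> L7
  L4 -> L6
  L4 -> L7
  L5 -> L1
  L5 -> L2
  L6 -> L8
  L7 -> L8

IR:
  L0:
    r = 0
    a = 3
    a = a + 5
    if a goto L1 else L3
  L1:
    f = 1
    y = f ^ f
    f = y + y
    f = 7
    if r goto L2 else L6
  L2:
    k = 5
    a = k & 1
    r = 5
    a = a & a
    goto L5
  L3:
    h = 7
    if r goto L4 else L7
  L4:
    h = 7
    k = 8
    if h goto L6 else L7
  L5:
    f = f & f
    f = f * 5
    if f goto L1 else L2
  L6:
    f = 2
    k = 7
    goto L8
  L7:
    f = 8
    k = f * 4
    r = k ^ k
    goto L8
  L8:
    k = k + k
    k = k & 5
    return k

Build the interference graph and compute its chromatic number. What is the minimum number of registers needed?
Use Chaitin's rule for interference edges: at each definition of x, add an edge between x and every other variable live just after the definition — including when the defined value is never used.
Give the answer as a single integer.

Answer: 3

Working:
Per-block:
  L0 def {a,r} use ∅
  L1 def {f,y} use {r}
  L2 def {a,k,r} use ∅
  L3 def {h} use {r}
  L4 def {h,k} use ∅
  L5 def {f} use {f}
  L6 def {f,k} use ∅
  L7 def {f,k,r} use ∅
  L8 def {k} use {k}

Live sets:
  live L0: ∅→{r}
  live L1: {r}→{f}
  live L2: {f}→{f,r}
  live L3: {r}→∅
  live L4: ∅→∅
  live L5: {f,r}→{f,r}
  live L6: ∅→{k}
  live L7: ∅→{k}
  live L8: {k}→∅

Interfere edges:
  a — {f,r}
  f — {a,k,r}
  h — {k,r}
  k — {f,h,r}
  r — {a,f,h,k,y}
  y — {r}

Registers:
  lower bound: {a,f,r} mutually conflict ⇒ χ ≥ 3
  assign a→r2 f→r1 h→r1 k→r2 r→r0 y→r1 — no edge inside a register ⇒ χ ≤ 3
  χ = 3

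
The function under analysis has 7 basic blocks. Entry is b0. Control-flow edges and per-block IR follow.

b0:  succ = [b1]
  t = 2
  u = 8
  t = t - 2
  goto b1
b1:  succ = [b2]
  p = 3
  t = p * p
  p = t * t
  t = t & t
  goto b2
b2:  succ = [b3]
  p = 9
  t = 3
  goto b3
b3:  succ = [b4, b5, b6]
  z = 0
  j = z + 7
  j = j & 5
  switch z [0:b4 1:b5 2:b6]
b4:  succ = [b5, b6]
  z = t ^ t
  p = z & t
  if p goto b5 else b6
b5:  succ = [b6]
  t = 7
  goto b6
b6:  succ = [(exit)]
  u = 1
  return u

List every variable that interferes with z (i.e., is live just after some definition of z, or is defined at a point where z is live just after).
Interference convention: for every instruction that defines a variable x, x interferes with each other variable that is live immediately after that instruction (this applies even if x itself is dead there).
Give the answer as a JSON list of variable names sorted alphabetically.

Per-block:
  b0 def {t,u} use ∅
  b1 def {p,t} use ∅
  b2 def {p,t} use ∅
  b3 def {j,z} use ∅
  b4 def {p,z} use {t}
  b5 def {t} use ∅
  b6 def {u} use ∅

Live sets:
  b0 li=∅ lo=∅
  b1 li=∅ lo=∅
  b2 li=∅ lo={t}
  b3 li={t} lo={t}
  b4 li={t} lo=∅
  b5 li=∅ lo=∅
  b6 li=∅ lo=∅

Interfere edges:
  j — {t,z}
  p — {t}
  t — {j,p,u,z}
  u — {t}
  z — {j,t}

N(z) = ["j", "t"]

Answer: ["j", "t"]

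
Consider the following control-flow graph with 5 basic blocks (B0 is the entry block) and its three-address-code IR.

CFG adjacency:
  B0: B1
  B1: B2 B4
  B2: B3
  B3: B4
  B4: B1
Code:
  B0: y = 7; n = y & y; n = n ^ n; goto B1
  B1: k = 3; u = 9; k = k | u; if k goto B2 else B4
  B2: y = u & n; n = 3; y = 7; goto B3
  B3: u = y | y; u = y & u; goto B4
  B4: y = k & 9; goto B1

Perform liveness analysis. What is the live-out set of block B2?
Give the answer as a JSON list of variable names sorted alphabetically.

def/use:
  B0 def {n,y} use ∅
  B1 def {k,u} use ∅
  B2 def {n,y} use {n,u}
  B3 def {u} use {y}
  B4 def {y} use {k}

Live sets:
  live B0: ∅→{n}
  live B1: {n}→{k,n,u}
  live B2: {k,n,u}→{k,n,y}
  live B3: {k,n,y}→{k,n}
  live B4: {k,n}→{n}

live-out(B2) = ["k", "n", "y"]

Answer: ["k", "n", "y"]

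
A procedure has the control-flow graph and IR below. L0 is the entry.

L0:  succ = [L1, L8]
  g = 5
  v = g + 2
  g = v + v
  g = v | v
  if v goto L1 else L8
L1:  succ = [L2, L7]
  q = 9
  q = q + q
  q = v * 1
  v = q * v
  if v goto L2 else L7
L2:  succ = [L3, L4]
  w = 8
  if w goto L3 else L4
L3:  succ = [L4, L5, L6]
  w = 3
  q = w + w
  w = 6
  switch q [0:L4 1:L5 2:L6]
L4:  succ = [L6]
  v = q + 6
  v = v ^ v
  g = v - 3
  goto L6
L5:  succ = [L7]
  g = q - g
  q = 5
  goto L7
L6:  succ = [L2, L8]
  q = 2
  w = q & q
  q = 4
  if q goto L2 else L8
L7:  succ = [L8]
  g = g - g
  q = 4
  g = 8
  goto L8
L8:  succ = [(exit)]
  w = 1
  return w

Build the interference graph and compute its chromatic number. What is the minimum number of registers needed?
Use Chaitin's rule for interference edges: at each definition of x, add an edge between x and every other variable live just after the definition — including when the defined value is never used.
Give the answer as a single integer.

def/use:
  L0: {g,v} / ∅
  L1: {q,v} / {v}
  L2: {w} / ∅
  L3: {q,w} / ∅
  L4: {g,v} / {q}
  L5: {g,q} / {g,q}
  L6: {q,w} / ∅
  L7: {g,q} / {g}
  L8: {w} / ∅

Live sets:
  L0 li=∅ lo={g,v}
  L1 li={g,v} lo={g,q}
  L2 li={g,q} lo={g,q}
  L3 li={g} lo={g,q}
  L4 li={q} lo={g}
  L5 li={g,q} lo={g}
  L6 li={g} lo={g,q}
  L7 li={g} lo=∅
  L8 li=∅ lo=∅

Conflict graph:
  g↔{q,v,w}
  q↔{g,v,w}
  v↔{g,q}
  w↔{g,q}

Colouring:
  {g,q,v} pairwise interfere (3-clique) ⇒ χ ≥ 3
  assign g→c0 q→c1 v→c2 w→c2 — no edge inside a register ⇒ χ ≤ 3
  χ = 3

Answer: 3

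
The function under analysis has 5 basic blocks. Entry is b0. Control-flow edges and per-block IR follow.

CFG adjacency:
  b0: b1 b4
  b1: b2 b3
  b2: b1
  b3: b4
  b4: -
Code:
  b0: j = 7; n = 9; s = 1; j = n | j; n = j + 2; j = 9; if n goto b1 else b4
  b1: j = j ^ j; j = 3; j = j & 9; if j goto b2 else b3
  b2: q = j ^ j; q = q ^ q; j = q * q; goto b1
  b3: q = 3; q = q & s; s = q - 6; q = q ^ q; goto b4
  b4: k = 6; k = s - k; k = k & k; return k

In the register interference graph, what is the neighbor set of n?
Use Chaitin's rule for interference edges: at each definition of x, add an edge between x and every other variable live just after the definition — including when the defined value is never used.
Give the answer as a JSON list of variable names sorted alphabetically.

Answer: ["j", "s"]

Analysis:
Per-block:
  b0: {j,n,s} / ∅
  b1: {j} / {j}
  b2: {j,q} / {j}
  b3: {q,s} / {s}
  b4: {k} / {s}

Live sets:
  live b0: ∅→{j,s}
  live b1: {j,s}→{j,s}
  live b2: {j,s}→{j,s}
  live b3: {s}→{s}
  live b4: {s}→∅

Interfere edges:
  j: {n,s}
  k: {s}
  n: {j,s}
  q: {s}
  s: {j,k,n,q}

N(n) = ["j", "s"]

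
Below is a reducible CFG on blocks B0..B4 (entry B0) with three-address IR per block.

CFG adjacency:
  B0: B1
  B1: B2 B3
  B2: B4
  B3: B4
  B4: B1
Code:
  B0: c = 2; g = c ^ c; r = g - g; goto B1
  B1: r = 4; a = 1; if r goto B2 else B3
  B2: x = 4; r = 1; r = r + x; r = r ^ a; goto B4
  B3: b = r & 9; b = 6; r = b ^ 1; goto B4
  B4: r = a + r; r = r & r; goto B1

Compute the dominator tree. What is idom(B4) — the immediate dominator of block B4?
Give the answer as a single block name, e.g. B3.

Answer: B1

Working:
idom tree: B1←B0 B2←B1 B3←B1 B4←B1
Dom∩ at merges:
  B1: preds {B0,B4}: {B0} ∩ {B0,B1,B4} = {B0}; idom=B0
  B4: preds {B2,B3}: {B0,B1,B2} ∩ {B0,B1,B3} = {B0,B1}; idom=B1

idom(B4) = B1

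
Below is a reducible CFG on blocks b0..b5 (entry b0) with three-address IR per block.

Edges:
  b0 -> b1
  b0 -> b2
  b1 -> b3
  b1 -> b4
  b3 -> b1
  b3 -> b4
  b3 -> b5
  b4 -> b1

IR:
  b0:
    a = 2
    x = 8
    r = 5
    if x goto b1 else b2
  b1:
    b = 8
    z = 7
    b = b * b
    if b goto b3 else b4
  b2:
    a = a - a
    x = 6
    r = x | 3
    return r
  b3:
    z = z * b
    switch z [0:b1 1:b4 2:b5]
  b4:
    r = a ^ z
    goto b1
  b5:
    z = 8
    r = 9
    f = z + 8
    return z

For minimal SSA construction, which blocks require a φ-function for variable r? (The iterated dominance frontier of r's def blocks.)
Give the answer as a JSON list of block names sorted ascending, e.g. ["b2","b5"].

Answer: ["b1"]

Working:
idom tree: b1←b0 b2←b0 b3←b1 b4←b1 b5←b3
Dom∩ at merges:
  b1: preds {b0,b3,b4}: {b0} ∩ {b0,b1,b3} ∩ {b0,b1,b4} = {b0}; idom=b0
  b4: preds {b1,b3}: {b0,b1} ∩ {b0,b1,b3} = {b0,b1}; idom=b1

DF walk-up:
  b1←b0: walk · to b0
  b1←b3: walk b3→b1 to b0
  b1←b4: walk b4→b1 to b0
  b4←b1: walk · to b1
  b4←b3: walk b3 to b1
  b0: DF=∅
  b1: DF={b1}
  b2: DF=∅
  b3: DF={b1,b4}
  b4: DF={b1}
  b5: DF=∅

φ for r: defs {b0,b2,b4,b5}
  DF⁺ = {b1}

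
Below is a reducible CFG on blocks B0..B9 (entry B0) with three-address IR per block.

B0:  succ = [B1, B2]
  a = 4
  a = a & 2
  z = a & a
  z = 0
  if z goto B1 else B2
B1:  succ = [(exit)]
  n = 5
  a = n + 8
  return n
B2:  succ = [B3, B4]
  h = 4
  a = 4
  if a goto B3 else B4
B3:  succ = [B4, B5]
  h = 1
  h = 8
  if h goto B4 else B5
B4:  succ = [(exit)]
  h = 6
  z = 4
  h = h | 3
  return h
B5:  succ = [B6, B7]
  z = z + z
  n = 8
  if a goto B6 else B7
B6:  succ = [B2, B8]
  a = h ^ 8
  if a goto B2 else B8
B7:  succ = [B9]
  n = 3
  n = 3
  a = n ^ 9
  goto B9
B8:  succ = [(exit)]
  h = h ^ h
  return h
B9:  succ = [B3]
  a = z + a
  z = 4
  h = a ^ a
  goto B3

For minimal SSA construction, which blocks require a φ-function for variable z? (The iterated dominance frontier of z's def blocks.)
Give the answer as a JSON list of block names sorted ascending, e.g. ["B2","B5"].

idom tree: B1←B0 B2←B0 B3←B2 B4←B2 B5←B3 B6←B5 B7←B5 B8←B6 B9←B7
Dom at joins:
  B2: preds {B0,B6}: {B0} ∩ {B0,B2,B3,B5,B6} = {B0}; idom=B0
  B3: preds {B2,B9}: {B0,B2} ∩ {B0,B2,B3,B5,B7,B9} = {B0,B2}; idom=B2
  B4: preds {B2,B3}: {B0,B2} ∩ {B0,B2,B3} = {B0,B2}; idom=B2

DF derivation:
  B2←B0: walk · to B0
  B2←B6: walk B6→B5→B3→B2 to B0
  B3←B2: walk · to B2
  B3←B9: walk B9→B7→B5→B3 to B2
  B4←B2: walk · to B2
  B4←B3: walk B3 to B2
  B0 → ∅
  B1 → ∅
  B2 → {B2}
  B3 → {B2,B3,B4}
  B4 → ∅
  B5 → {B2,B3}
  B6 → {B2}
  B7 → {B3}
  B8 → ∅
  B9 → {B3}

φ for z: defs {B0,B4,B5,B9}
  DF⁺ = {B2,B3,B4}

Answer: ["B2", "B3", "B4"]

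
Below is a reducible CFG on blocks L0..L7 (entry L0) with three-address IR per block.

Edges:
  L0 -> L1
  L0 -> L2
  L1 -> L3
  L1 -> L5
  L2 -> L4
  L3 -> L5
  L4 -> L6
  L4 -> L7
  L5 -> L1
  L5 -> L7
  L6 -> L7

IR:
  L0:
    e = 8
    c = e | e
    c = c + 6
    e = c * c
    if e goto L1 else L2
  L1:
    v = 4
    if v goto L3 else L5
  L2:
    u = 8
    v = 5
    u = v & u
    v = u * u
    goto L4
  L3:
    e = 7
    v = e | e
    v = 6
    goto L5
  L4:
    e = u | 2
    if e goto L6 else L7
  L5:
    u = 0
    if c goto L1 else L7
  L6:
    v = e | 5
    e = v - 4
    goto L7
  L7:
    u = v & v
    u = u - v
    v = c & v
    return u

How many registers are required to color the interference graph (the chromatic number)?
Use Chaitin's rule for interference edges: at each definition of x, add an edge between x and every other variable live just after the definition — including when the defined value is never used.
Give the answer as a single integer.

Per-block:
  L0: {c,e} / ∅
  L1: {v} / ∅
  L2: {u,v} / ∅
  L3: {e,v} / ∅
  L4: {e} / {u}
  L5: {u} / {c}
  L6: {e,v} / {e}
  L7: {u,v} / {c,v}

Liveness:
  live L0: ∅→{c}
  live L1: {c}→{c,v}
  live L2: {c}→{c,u,v}
  live L3: {c}→{c,v}
  live L4: {c,u,v}→{c,e,v}
  live L5: {c,v}→{c,v}
  live L6: {c,e}→{c,v}
  live L7: {c,v}→∅

Interfere edges:
  c: {e,u,v}
  e: {c,v}
  u: {c,v}
  v: {c,e,u}

Chromatic number:
  {c,e,v} pairwise interfere (3-clique) ⇒ χ ≥ 3
  assign c→r0 e→r2 u→r2 v→r1 — no edge inside a register ⇒ χ ≤ 3
  χ = 3

Answer: 3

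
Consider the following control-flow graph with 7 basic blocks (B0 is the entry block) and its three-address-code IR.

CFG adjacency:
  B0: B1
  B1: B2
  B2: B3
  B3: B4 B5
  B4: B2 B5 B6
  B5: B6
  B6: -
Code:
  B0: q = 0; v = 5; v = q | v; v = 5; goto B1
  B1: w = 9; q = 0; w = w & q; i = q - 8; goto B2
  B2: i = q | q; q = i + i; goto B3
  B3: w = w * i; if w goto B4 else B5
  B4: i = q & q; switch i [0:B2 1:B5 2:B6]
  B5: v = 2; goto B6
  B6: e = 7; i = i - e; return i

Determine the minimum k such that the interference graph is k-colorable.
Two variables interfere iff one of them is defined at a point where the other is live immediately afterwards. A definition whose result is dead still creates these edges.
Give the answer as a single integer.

Answer: 3

Analysis:
def/use:
  B0 def {q,v} use ∅
  B1 def {i,q,w} use ∅
  B2 def {i,q} use {q}
  B3 def {w} use {i,w}
  B4 def {i} use {q}
  B5 def {v} use ∅
  B6 def {e,i} use {i}

Backward fixpoint:
  B0: in=∅ out=∅
  B1: in=∅ out={q,w}
  B2: in={q,w} out={i,q,w}
  B3: in={i,q,w} out={i,q,w}
  B4: in={q,w} out={i,q,w}
  B5: in={i} out={i}
  B6: in={i} out=∅

Interference:
  e — {i}
  i — {e,q,v,w}
  q — {i,v,w}
  v — {i,q}
  w — {i,q}

Chromatic number:
  {i,q,v} pairwise interfere (3-clique) ⇒ χ ≥ 3
  assign e→c1 i→c0 q→c1 v→c2 w→c2 — no edge inside a register ⇒ χ ≤ 3
  χ = 3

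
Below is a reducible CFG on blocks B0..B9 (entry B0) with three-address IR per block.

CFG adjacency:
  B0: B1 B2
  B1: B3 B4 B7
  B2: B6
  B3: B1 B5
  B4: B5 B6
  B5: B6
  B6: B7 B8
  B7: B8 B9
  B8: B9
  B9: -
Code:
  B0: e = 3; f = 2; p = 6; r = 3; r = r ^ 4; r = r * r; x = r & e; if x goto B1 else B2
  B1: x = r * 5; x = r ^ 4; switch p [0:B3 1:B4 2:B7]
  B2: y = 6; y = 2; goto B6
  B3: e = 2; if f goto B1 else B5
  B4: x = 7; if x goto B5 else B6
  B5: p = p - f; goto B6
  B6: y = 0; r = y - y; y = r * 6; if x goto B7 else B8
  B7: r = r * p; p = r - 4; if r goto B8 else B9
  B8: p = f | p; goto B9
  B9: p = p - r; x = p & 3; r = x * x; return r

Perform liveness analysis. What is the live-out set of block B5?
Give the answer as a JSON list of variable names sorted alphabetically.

def/use:
  B0: {e,f,p,r,x} / ∅
  B1: {x} / {p,r}
  B2: {y} / ∅
  B3: {e} / {f}
  B4: {x} / ∅
  B5: {p} / {f,p}
  B6: {r,y} / {x}
  B7: {p,r} / {p,r}
  B8: {p} / {f,p}
  B9: {p,r,x} / {p,r}

Live sets:
  live B0: ∅→{f,p,r,x}
  live B1: {f,p,r}→{f,p,r,x}
  live B2: {f,p,x}→{f,p,x}
  live B3: {f,p,r,x}→{f,p,r,x}
  live B4: {f,p}→{f,p,x}
  live B5: {f,p,x}→{f,p,x}
  live B6: {f,p,x}→{f,p,r}
  live B7: {f,p,r}→{f,p,r}
  live B8: {f,p,r}→{p,r}
  live B9: {p,r}→∅

live-out(B5) = ["f", "p", "x"]

Answer: ["f", "p", "x"]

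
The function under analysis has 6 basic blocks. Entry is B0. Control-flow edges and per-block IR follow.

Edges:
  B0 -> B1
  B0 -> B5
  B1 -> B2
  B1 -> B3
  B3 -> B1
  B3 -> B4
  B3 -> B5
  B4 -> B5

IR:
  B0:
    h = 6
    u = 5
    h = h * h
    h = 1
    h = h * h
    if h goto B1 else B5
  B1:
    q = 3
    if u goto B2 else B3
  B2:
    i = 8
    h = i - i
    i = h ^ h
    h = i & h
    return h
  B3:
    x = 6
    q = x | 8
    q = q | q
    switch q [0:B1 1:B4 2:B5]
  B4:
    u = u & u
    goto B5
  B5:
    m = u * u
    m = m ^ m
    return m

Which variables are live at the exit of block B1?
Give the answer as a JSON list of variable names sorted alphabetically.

Block summaries:
  B0 def {h,u} use ∅
  B1 def {q} use {u}
  B2 def {h,i} use ∅
  B3 def {q,x} use ∅
  B4 def {u} use {u}
  B5 def {m} use {u}

Live sets:
  live B0: ∅→{u}
  live B1: {u}→{u}
  live B2: ∅→∅
  live B3: {u}→{u}
  live B4: {u}→{u}
  live B5: {u}→∅

live-out(B1) = ["u"]

Answer: ["u"]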